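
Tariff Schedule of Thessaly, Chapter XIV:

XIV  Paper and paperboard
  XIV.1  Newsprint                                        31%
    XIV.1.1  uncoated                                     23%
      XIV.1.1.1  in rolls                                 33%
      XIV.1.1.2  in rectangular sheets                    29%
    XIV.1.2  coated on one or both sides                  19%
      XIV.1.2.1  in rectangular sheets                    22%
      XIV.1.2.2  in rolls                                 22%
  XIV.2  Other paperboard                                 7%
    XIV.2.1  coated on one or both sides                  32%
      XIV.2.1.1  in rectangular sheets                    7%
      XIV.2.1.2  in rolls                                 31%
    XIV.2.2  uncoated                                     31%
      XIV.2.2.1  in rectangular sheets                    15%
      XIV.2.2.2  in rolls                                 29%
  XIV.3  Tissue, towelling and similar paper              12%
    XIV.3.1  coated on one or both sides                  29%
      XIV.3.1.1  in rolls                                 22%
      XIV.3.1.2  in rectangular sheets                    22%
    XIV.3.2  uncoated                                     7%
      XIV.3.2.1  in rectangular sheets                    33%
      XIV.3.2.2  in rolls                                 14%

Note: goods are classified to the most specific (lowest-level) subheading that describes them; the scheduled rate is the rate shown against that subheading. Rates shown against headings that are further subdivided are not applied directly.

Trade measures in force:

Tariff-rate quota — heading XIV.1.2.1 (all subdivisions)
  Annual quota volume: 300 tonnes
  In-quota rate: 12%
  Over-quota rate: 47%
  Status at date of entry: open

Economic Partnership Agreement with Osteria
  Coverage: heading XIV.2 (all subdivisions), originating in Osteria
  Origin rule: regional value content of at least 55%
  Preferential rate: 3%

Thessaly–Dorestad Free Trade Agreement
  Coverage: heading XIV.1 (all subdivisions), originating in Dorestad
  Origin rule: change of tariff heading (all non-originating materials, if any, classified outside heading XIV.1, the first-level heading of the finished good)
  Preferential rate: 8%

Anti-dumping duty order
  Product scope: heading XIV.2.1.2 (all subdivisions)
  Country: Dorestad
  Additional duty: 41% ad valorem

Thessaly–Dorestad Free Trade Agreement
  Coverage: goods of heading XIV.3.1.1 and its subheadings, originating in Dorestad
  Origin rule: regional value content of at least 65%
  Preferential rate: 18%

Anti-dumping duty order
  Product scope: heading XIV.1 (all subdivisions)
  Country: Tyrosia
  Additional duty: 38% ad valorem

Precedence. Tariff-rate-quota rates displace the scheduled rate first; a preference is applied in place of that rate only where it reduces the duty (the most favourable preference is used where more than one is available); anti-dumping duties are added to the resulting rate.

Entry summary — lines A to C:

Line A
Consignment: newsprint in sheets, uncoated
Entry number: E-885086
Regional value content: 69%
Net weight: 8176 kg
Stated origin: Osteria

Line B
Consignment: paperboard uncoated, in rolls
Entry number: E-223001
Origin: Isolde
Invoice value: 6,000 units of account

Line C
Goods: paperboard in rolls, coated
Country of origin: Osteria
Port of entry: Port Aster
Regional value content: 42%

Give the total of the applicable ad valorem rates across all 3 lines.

Line A: newsprint → XIV.1; uncoated → XIV.1.1; in sheets → XIV.1.1.2. Scheduled 29%. Osteria agreement on XIV.2: XIV.1.1.2 not covered. → 29%.
Line B: paperboard → XIV.2; uncoated → XIV.2.2; in rolls → XIV.2.2.2. Scheduled 29%. No special measure applies. → 29%.
Line C: paperboard → XIV.2; coated → XIV.2.1; in rolls → XIV.2.1.2. Scheduled 31%. Osteria agreement on XIV.2: RVC < 55%. → 31%.
Sum: 29% + 29% + 31% = 89%.

89%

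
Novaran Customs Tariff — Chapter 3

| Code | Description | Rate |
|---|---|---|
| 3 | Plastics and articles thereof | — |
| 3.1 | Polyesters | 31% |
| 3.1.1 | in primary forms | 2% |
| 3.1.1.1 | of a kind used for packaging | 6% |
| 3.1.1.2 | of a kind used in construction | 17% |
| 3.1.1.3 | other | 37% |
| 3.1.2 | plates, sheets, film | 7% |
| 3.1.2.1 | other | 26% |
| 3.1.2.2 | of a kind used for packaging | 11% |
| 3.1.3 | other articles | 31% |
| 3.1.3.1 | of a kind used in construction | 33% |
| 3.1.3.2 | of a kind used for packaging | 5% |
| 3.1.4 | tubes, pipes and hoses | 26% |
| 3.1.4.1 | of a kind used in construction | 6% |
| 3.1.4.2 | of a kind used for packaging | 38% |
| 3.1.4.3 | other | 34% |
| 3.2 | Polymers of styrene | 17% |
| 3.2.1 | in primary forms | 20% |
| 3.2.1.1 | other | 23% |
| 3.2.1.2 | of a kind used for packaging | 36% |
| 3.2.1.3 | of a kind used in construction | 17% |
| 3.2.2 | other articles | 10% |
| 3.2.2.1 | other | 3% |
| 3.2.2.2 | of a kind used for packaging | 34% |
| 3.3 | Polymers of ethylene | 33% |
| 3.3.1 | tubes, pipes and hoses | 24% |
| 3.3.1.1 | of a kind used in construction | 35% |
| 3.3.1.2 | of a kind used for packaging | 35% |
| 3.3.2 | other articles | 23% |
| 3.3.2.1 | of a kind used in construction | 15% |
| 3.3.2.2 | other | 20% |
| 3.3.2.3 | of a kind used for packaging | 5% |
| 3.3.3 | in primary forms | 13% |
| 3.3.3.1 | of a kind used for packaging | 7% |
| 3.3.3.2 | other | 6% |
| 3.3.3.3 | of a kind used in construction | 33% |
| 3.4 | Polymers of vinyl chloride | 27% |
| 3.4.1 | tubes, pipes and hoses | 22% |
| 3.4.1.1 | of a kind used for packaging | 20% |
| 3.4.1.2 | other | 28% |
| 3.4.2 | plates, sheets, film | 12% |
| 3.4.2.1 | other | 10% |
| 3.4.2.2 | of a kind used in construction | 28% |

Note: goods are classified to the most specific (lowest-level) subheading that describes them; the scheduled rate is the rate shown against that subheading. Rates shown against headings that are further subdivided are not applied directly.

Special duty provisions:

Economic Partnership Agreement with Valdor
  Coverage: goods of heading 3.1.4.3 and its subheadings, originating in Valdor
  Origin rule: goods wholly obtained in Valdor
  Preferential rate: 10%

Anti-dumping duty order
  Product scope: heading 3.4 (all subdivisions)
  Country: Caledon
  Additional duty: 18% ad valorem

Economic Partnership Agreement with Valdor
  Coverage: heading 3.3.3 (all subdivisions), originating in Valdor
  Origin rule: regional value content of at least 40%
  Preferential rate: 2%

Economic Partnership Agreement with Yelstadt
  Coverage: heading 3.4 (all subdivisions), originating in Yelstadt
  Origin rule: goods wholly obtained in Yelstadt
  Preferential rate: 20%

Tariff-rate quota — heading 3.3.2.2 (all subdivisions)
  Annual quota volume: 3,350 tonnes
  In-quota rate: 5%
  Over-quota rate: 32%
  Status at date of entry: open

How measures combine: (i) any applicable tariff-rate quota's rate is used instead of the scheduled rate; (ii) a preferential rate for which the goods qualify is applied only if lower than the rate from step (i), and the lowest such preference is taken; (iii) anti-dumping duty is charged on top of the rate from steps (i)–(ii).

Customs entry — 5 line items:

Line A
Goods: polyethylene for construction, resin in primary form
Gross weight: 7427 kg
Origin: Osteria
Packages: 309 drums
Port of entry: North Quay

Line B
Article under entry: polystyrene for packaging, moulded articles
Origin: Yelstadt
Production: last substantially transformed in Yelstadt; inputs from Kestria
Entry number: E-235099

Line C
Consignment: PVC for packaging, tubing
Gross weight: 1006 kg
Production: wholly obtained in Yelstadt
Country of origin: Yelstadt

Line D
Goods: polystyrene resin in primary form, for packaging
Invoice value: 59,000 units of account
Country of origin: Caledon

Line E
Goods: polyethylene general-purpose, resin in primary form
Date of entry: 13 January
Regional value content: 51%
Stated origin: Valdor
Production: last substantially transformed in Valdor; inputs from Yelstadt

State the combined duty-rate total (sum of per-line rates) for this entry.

Line A: polyethylene → 3.3; resin in primary form → 3.3.3; for construction → 3.3.3.3. Scheduled 33%. No special measure applies. → 33%.
Line B: polystyrene → 3.2; moulded articles → 3.2.2; for packaging → 3.2.2.2. Scheduled 34%. Yelstadt agreement on 3.4: 3.2.2.2 not covered. → 34%.
Line C: PVC → 3.4; tubing → 3.4.1; for packaging → 3.4.1.1. Scheduled 20%. Yelstadt agreement on 3.4: wholly obtained → 20% available; preference 20% not lower than 20% → no reduction. → 20%.
Line D: polystyrene → 3.2; resin in primary form → 3.2.1; for packaging → 3.2.1.2. Scheduled 36%. No special measure applies. → 36%.
Line E: polyethylene → 3.3; resin in primary form → 3.3.3; general-purpose → 3.3.3.2. Scheduled 6%. Valdor agreement on 3.1.4.3: 3.3.3.2 not covered; Valdor agreement on 3.3.3: RVC ≥ 40% → 2% available; preferential 2%. → 2%.
Sum: 33% + 34% + 20% + 36% + 2% = 125%.

125%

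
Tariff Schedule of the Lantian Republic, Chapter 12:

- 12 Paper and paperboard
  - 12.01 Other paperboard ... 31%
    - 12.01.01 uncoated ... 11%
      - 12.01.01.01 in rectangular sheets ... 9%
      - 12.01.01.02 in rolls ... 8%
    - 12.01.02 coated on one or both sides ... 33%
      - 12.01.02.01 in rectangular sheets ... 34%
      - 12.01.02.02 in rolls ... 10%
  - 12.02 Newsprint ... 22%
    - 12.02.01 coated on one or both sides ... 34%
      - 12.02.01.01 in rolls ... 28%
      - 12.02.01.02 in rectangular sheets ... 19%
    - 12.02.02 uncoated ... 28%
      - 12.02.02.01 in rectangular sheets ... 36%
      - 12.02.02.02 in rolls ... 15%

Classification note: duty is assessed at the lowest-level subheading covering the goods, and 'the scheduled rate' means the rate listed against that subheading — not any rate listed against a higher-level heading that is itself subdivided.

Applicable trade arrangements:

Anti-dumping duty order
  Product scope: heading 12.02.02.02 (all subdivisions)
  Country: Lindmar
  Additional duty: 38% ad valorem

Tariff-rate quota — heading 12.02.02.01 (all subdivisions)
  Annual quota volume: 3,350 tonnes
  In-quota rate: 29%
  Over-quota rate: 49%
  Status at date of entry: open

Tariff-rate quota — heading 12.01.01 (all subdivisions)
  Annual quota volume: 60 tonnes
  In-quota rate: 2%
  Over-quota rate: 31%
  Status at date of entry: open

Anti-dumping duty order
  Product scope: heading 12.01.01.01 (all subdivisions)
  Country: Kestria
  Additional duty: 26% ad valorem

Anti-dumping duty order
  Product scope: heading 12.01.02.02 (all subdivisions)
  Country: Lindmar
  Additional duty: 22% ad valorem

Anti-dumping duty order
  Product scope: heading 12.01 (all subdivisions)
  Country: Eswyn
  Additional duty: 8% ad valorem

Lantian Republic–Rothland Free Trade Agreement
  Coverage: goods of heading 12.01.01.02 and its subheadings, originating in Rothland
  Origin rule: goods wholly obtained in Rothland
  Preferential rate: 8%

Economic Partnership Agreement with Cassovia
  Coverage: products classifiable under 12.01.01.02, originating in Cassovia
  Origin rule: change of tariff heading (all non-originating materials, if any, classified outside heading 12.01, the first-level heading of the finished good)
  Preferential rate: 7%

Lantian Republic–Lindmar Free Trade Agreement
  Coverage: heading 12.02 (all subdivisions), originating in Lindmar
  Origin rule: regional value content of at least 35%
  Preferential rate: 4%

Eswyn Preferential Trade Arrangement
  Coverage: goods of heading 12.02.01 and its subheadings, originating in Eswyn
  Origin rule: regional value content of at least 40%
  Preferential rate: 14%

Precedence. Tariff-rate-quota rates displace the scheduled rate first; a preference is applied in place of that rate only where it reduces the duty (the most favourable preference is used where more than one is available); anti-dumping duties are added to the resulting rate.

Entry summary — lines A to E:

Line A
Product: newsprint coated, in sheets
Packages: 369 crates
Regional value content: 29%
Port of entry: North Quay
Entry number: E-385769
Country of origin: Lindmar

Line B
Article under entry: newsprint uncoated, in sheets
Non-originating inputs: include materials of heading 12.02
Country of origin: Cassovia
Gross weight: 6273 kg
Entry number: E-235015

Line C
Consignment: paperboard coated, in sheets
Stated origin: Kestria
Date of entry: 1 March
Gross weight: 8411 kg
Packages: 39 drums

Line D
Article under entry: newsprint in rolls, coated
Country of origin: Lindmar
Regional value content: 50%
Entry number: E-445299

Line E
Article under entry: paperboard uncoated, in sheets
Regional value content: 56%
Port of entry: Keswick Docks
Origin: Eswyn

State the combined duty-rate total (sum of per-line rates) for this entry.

96%

Line A: newsprint → 12.02; coated → 12.02.01; in sheets → 12.02.01.02. Scheduled 19%. Lindmar agreement on 12.02: RVC < 35%. → 19%.
Line B: newsprint → 12.02; uncoated → 12.02.02; in sheets → 12.02.02.01. Scheduled 36%. quota on 12.02.02.01 open → in-quota 29%; Cassovia agreement on 12.01.01.02: 12.02.02.01 not covered. → 29%.
Line C: paperboard → 12.01; coated → 12.01.02; in sheets → 12.01.02.01. Scheduled 34%. No special measure applies. → 34%.
Line D: newsprint → 12.02; coated → 12.02.01; in rolls → 12.02.01.01. Scheduled 28%. Lindmar agreement on 12.02: RVC ≥ 35% → 4% available; preferential 4%. → 4%.
Line E: paperboard → 12.01; uncoated → 12.01.01; in sheets → 12.01.01.01. Scheduled 9%. quota on 12.01.01 open → in-quota 2%; Eswyn agreement on 12.02.01: 12.01.01.01 not covered; anti-dumping (Eswyn, 12.01): +8%; total 2% + 8% = 10%. → 10%.
Sum: 19% + 29% + 34% + 4% + 10% = 96%.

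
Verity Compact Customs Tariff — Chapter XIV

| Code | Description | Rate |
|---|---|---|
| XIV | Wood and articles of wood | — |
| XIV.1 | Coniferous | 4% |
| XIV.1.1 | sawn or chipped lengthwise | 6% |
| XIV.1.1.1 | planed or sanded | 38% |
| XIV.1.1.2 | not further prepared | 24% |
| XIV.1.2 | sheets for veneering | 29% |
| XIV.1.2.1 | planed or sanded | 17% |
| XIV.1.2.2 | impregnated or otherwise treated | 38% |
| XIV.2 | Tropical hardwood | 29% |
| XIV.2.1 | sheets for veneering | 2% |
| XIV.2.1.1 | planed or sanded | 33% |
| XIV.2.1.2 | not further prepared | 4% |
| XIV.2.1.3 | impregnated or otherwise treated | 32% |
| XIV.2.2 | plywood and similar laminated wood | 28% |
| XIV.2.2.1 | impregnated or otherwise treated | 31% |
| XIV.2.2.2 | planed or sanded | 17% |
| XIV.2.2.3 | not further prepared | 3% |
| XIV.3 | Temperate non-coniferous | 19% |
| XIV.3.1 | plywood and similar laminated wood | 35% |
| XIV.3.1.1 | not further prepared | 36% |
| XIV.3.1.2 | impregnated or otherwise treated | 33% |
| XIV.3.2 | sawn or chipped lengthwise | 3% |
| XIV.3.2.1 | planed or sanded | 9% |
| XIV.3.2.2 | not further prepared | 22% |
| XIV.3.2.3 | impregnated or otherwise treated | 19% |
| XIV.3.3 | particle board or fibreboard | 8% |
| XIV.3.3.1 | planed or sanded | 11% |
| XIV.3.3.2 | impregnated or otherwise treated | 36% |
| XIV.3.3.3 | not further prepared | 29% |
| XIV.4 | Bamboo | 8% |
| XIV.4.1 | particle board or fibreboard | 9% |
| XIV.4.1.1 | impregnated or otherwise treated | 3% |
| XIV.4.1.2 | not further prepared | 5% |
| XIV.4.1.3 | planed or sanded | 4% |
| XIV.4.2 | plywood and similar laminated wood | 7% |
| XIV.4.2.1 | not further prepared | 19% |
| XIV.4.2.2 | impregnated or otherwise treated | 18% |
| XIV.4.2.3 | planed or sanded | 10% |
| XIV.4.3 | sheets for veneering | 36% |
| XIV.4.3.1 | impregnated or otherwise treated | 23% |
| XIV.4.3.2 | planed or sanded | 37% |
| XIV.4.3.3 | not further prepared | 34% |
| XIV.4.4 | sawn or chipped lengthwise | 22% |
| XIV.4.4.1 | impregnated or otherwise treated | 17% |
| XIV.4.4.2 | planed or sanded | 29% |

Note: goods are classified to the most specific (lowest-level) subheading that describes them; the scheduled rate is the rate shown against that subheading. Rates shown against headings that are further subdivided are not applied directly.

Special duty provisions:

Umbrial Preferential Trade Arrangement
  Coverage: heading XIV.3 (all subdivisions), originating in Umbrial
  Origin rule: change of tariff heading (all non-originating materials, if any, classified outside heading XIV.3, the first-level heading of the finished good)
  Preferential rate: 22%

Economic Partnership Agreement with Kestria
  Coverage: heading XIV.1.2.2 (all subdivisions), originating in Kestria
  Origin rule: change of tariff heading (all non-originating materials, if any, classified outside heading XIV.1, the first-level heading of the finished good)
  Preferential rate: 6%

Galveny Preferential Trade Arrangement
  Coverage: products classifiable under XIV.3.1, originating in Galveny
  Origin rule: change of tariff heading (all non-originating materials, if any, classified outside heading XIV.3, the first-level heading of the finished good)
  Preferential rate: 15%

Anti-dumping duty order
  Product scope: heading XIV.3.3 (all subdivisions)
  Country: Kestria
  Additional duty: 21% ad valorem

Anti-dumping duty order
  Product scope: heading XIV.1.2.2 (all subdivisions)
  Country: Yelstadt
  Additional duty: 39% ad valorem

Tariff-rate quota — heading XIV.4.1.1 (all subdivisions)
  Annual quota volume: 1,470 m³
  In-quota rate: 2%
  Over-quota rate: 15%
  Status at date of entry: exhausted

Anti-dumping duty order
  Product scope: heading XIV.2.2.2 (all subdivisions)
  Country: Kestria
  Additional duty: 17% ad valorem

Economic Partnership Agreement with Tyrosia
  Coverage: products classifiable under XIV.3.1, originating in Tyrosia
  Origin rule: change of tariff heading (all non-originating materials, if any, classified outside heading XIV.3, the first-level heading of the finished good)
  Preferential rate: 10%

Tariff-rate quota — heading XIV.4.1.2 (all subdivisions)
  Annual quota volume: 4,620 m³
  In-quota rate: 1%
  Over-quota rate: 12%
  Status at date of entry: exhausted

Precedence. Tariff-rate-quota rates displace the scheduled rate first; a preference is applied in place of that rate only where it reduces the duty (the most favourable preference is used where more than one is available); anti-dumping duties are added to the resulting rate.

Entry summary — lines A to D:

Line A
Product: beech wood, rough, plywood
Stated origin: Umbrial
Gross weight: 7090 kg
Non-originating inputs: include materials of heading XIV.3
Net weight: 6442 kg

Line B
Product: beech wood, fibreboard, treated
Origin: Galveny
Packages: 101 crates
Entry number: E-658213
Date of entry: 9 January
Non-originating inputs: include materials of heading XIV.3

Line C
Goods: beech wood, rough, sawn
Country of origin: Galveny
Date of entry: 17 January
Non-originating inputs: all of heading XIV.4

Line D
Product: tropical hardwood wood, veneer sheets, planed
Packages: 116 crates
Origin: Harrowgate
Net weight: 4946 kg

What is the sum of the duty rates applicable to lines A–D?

Line A: beech → XIV.3; plywood → XIV.3.1; rough → XIV.3.1.1. Scheduled 36%. Umbrial agreement on XIV.3: CTH not met. → 36%.
Line B: beech → XIV.3; fibreboard → XIV.3.3; treated → XIV.3.3.2. Scheduled 36%. Galveny agreement on XIV.3.1: XIV.3.3.2 not covered. → 36%.
Line C: beech → XIV.3; sawn → XIV.3.2; rough → XIV.3.2.2. Scheduled 22%. Galveny agreement on XIV.3.1: XIV.3.2.2 not covered. → 22%.
Line D: tropical hardwood → XIV.2; veneer sheets → XIV.2.1; planed → XIV.2.1.1. Scheduled 33%. No special measure applies. → 33%.
Sum: 36% + 36% + 22% + 33% = 127%.

127%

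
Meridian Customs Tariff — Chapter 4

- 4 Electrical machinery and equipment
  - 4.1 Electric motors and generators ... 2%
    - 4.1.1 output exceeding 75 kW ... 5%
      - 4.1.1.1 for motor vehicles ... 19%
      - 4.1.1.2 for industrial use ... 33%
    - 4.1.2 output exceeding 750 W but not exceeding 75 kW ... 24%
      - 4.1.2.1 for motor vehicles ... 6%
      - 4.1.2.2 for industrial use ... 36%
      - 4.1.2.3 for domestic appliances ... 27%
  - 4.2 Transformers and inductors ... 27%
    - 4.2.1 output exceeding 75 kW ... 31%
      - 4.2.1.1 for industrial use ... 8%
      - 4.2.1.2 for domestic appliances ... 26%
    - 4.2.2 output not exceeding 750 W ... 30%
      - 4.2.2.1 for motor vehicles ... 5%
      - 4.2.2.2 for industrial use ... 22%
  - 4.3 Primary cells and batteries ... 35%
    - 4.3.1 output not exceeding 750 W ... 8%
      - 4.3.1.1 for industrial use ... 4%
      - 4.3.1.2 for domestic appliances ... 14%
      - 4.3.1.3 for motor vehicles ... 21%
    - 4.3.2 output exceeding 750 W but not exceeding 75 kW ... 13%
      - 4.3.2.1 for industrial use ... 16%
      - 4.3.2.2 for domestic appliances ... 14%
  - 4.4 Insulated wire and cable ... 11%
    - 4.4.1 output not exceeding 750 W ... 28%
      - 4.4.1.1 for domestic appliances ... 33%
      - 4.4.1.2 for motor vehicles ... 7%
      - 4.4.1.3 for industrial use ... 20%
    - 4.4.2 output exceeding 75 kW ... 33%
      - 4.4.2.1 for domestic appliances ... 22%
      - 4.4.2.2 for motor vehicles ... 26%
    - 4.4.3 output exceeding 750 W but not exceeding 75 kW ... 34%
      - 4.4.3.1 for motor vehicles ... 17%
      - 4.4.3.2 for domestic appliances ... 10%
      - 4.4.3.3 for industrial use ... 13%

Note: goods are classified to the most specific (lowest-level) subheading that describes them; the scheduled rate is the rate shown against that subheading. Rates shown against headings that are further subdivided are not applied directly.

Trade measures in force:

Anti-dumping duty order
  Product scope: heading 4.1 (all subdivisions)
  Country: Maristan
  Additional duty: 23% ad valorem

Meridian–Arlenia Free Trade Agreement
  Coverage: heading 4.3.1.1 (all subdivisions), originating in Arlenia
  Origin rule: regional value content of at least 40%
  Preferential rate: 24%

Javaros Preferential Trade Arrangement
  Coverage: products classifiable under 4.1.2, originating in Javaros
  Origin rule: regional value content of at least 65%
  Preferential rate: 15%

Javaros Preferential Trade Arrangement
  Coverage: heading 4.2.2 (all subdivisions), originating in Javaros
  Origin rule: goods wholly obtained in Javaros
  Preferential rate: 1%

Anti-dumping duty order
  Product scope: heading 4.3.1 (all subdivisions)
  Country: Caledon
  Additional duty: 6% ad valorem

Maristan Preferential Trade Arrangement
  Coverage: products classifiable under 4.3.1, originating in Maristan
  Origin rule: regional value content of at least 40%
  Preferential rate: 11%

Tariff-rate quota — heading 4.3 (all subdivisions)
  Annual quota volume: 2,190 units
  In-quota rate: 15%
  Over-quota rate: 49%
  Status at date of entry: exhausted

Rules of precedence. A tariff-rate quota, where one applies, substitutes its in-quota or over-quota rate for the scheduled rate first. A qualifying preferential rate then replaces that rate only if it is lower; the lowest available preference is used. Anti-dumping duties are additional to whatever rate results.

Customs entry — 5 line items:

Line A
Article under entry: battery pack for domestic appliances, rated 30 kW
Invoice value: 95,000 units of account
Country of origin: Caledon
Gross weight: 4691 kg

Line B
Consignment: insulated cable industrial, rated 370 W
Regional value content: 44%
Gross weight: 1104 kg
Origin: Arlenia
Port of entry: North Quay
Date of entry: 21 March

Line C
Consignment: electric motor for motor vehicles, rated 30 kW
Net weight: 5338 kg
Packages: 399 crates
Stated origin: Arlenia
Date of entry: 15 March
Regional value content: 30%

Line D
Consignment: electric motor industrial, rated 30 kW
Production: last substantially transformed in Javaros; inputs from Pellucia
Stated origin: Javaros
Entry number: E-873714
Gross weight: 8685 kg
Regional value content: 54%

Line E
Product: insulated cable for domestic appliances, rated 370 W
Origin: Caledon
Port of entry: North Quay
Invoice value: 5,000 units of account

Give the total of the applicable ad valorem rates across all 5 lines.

Line A: battery pack → 4.3; rated 30 kW → 4.3.2; for domestic appliances → 4.3.2.2. Scheduled 14%. quota on 4.3 exhausted → over-quota 49%. → 49%.
Line B: insulated cable → 4.4; rated 370 W → 4.4.1; industrial → 4.4.1.3. Scheduled 20%. Arlenia agreement on 4.3.1.1: 4.4.1.3 not covered. → 20%.
Line C: electric motor → 4.1; rated 30 kW → 4.1.2; for motor vehicles → 4.1.2.1. Scheduled 6%. Arlenia agreement on 4.3.1.1: 4.1.2.1 not covered. → 6%.
Line D: electric motor → 4.1; rated 30 kW → 4.1.2; industrial → 4.1.2.2. Scheduled 36%. Javaros agreement on 4.1.2: RVC < 65%; Javaros agreement on 4.2.2: 4.1.2.2 not covered. → 36%.
Line E: insulated cable → 4.4; rated 370 W → 4.4.1; for domestic appliances → 4.4.1.1. Scheduled 33%. No special measure applies. → 33%.
Sum: 49% + 20% + 6% + 36% + 33% = 144%.

144%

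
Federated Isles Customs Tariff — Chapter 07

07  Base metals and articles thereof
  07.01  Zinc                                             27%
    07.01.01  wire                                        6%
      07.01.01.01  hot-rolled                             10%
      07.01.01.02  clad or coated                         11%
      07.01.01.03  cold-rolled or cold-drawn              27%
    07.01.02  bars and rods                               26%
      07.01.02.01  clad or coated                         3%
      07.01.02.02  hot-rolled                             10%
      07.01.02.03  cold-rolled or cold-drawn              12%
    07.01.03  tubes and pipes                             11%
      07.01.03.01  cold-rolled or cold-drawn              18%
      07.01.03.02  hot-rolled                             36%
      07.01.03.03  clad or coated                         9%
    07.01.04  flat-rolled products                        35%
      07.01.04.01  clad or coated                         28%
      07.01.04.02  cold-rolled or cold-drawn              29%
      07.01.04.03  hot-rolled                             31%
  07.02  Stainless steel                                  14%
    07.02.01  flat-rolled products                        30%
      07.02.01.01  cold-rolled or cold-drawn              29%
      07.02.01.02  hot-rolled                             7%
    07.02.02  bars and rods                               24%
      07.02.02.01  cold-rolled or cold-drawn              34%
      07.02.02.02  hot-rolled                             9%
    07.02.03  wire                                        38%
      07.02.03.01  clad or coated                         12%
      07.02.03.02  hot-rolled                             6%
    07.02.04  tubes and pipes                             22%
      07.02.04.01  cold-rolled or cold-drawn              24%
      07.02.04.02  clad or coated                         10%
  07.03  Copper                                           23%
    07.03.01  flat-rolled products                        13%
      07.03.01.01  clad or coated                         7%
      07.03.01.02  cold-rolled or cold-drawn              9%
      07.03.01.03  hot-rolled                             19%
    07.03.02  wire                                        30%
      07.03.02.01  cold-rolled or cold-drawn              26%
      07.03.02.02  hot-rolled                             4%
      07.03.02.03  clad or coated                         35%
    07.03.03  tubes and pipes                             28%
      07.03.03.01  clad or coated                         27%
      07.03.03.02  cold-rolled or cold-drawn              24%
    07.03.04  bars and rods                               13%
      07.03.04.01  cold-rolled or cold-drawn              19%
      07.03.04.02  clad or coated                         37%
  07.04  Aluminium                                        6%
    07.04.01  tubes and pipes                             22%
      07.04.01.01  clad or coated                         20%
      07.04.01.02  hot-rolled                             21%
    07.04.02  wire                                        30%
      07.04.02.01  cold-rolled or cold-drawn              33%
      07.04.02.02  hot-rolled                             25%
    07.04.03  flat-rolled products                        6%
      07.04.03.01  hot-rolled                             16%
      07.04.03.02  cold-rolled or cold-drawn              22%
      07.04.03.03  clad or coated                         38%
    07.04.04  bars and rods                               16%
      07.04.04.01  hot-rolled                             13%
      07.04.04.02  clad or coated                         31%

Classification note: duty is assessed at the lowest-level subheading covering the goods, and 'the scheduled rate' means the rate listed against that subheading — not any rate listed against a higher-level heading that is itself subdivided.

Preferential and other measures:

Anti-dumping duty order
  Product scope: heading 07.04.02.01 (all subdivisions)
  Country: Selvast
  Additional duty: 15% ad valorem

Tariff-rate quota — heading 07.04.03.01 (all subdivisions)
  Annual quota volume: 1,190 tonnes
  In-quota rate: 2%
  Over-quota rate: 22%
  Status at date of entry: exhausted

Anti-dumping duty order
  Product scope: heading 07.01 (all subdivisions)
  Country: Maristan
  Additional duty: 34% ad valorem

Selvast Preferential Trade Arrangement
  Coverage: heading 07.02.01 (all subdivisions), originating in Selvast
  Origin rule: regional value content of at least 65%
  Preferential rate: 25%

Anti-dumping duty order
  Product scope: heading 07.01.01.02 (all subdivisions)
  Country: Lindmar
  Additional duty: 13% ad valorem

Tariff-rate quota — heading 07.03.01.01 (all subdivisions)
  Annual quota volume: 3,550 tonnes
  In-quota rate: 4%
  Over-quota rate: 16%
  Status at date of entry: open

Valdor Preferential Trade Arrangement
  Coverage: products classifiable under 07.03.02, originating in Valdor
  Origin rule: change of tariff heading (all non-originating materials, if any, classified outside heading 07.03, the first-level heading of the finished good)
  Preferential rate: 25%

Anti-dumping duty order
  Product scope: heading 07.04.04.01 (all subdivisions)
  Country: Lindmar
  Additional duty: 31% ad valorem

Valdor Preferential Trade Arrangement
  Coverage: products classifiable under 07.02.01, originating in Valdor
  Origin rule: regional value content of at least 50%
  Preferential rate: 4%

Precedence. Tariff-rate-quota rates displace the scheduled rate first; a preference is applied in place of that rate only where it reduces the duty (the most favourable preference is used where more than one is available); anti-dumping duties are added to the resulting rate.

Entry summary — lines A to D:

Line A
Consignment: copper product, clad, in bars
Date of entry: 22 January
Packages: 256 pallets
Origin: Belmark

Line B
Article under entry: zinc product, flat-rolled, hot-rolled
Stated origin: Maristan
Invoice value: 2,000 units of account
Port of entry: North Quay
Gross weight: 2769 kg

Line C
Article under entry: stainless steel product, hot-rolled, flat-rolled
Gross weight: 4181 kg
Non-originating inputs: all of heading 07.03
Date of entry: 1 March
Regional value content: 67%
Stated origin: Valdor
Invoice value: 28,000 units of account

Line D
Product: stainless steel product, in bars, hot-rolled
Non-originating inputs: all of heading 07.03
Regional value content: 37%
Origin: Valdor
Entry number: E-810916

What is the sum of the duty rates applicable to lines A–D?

115%

Line A: copper → 07.03; in bars → 07.03.04; clad → 07.03.04.02. Scheduled 37%. No special measure applies. → 37%.
Line B: zinc → 07.01; flat-rolled → 07.01.04; hot-rolled → 07.01.04.03. Scheduled 31%. anti-dumping (Maristan, 07.01): +34%; total 31% + 34% = 65%. → 65%.
Line C: stainless steel → 07.02; flat-rolled → 07.02.01; hot-rolled → 07.02.01.02. Scheduled 7%. Valdor agreement on 07.03.02: 07.02.01.02 not covered; Valdor agreement on 07.02.01: RVC ≥ 50% → 4% available; preferential 4%. → 4%.
Line D: stainless steel → 07.02; in bars → 07.02.02; hot-rolled → 07.02.02.02. Scheduled 9%. Valdor agreement on 07.03.02: 07.02.02.02 not covered; Valdor agreement on 07.02.01: 07.02.02.02 not covered. → 9%.
Sum: 37% + 65% + 4% + 9% = 115%.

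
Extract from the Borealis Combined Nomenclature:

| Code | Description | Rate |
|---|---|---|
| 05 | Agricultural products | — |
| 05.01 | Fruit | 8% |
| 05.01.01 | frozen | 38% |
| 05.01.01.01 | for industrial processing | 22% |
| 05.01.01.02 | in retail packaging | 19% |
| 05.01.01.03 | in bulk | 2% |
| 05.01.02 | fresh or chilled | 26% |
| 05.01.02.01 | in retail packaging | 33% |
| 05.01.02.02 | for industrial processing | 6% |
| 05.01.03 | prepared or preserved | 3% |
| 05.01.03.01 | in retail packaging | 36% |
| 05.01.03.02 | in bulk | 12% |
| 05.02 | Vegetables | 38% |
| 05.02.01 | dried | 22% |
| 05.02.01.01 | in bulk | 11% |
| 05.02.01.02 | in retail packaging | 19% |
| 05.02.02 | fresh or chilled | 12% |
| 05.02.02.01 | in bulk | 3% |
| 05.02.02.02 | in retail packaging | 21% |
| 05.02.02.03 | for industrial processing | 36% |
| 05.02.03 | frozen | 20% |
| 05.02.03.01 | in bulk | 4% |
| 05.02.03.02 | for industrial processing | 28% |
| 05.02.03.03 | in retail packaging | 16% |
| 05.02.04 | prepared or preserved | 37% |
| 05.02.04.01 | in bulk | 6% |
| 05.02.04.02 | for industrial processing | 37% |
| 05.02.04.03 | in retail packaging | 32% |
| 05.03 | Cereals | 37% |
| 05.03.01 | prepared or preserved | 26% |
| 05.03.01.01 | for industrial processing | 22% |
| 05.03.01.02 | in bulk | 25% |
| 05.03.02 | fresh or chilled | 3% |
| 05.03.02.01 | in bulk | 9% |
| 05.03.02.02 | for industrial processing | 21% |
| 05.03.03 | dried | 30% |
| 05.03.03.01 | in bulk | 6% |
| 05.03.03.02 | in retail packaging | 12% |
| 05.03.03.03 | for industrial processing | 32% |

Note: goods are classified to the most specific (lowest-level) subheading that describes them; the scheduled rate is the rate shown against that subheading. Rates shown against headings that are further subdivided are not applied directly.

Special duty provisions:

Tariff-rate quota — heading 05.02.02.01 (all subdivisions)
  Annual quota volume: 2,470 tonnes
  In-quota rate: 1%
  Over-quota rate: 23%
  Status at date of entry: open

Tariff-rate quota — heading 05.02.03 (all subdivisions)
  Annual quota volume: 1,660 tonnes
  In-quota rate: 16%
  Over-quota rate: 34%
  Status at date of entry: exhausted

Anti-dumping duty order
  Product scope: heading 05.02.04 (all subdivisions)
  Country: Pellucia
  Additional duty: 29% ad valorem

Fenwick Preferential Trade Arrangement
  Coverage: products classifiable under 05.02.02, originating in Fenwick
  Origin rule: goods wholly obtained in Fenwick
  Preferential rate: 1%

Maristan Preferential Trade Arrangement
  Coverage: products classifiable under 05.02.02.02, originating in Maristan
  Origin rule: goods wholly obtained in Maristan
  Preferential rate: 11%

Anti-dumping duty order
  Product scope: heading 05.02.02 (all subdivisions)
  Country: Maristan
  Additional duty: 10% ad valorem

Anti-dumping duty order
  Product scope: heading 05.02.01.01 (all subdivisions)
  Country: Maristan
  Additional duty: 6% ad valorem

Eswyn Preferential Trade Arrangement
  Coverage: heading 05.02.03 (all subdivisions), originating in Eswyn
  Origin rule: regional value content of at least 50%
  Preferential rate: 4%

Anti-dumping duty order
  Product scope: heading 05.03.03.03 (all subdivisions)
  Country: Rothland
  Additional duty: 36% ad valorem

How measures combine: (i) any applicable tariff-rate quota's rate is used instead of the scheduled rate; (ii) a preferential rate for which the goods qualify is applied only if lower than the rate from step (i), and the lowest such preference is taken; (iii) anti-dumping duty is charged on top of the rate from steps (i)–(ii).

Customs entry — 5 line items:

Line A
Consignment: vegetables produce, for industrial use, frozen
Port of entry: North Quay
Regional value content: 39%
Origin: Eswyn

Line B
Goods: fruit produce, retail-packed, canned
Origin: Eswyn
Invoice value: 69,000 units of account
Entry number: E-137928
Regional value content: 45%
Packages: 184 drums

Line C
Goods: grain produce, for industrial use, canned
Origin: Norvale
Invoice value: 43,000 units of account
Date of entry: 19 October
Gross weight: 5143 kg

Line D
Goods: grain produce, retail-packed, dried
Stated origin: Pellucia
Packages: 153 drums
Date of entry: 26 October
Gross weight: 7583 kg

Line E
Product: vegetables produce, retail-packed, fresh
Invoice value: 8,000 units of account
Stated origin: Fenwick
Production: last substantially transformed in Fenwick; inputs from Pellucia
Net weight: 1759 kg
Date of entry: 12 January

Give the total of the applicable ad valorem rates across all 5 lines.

Line A: vegetables → 05.02; frozen → 05.02.03; for industrial use → 05.02.03.02. Scheduled 28%. quota on 05.02.03 exhausted → over-quota 34%; Eswyn agreement on 05.02.03: RVC < 50%. → 34%.
Line B: fruit → 05.01; canned → 05.01.03; retail-packed → 05.01.03.01. Scheduled 36%. Eswyn agreement on 05.02.03: 05.01.03.01 not covered. → 36%.
Line C: grain → 05.03; canned → 05.03.01; for industrial use → 05.03.01.01. Scheduled 22%. No special measure applies. → 22%.
Line D: grain → 05.03; dried → 05.03.03; retail-packed → 05.03.03.02. Scheduled 12%. No special measure applies. → 12%.
Line E: vegetables → 05.02; fresh → 05.02.02; retail-packed → 05.02.02.02. Scheduled 21%. Fenwick agreement on 05.02.02: not wholly obtained. → 21%.
Sum: 34% + 36% + 22% + 12% + 21% = 125%.

125%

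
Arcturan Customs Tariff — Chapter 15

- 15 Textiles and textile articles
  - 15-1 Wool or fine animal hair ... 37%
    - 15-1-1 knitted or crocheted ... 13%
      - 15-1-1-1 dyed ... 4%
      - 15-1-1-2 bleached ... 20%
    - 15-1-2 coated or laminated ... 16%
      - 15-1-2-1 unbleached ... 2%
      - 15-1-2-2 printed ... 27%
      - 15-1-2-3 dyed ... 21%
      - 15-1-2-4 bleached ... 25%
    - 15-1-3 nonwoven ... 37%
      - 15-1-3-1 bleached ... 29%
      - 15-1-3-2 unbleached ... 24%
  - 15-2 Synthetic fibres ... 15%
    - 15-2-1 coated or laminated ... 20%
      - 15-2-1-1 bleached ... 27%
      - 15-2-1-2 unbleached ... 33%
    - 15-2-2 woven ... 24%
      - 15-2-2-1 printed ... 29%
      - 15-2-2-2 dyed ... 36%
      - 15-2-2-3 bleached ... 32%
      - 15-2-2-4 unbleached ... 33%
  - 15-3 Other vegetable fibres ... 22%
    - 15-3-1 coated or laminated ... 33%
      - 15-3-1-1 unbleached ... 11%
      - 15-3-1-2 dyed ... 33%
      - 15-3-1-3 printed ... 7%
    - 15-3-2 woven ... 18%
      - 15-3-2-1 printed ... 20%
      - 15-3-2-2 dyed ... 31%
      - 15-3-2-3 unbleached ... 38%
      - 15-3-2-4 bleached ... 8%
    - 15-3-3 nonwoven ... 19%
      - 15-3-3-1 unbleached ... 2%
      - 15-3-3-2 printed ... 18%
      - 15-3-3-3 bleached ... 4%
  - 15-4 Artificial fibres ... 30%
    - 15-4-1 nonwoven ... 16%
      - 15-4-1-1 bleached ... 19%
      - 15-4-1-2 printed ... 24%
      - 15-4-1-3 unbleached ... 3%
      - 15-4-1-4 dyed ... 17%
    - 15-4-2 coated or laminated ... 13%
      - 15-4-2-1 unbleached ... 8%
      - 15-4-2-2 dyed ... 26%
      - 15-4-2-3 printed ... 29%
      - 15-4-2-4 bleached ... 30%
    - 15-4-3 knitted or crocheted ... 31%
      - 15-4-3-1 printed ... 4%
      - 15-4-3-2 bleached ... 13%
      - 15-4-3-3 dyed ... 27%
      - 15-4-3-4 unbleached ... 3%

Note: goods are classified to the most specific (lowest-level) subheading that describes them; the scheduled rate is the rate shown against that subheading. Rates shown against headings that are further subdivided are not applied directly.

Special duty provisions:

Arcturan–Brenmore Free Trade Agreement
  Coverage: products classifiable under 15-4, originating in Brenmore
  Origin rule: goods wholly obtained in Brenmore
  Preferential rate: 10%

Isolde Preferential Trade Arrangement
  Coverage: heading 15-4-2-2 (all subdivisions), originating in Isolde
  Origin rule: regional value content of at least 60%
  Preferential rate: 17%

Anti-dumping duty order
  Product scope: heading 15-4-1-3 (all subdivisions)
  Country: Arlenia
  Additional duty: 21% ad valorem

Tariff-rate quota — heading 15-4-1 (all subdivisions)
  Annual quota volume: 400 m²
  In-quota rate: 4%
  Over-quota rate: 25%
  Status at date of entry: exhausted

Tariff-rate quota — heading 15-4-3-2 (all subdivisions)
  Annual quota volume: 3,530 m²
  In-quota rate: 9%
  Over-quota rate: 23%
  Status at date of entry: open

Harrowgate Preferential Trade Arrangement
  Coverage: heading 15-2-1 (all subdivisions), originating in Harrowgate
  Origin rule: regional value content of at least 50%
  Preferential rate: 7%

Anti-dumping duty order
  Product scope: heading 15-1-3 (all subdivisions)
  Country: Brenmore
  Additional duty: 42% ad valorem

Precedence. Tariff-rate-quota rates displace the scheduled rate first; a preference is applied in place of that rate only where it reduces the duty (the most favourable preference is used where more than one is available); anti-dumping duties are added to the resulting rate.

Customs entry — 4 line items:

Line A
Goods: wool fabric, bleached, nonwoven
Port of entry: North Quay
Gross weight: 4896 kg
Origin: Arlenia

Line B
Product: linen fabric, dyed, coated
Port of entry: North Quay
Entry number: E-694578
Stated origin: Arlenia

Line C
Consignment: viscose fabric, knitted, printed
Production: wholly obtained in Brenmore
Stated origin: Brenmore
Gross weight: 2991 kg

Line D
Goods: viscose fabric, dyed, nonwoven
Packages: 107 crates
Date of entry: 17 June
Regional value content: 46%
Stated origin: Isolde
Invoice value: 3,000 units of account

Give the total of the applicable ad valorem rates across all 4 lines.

91%

Line A: wool → 15-1; nonwoven → 15-1-3; bleached → 15-1-3-1. Scheduled 29%. No special measure applies. → 29%.
Line B: linen → 15-3; coated → 15-3-1; dyed → 15-3-1-2. Scheduled 33%. No special measure applies. → 33%.
Line C: viscose → 15-4; knitted → 15-4-3; printed → 15-4-3-1. Scheduled 4%. Brenmore agreement on 15-4: wholly obtained → 10% available; preference 10% not lower than 4% → no reduction. → 4%.
Line D: viscose → 15-4; nonwoven → 15-4-1; dyed → 15-4-1-4. Scheduled 17%. quota on 15-4-1 exhausted → over-quota 25%; Isolde agreement on 15-4-2-2: 15-4-1-4 not covered. → 25%.
Sum: 29% + 33% + 4% + 25% = 91%.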